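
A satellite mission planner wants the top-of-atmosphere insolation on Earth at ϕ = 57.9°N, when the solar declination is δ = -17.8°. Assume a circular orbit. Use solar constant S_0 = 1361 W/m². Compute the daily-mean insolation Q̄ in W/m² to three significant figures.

Q̄ ≈ 72.4 W/m²

cos h₀ = −tan(+57.9°) tan(-17.800°) = 0.5118, h₀ = 1.0335 rad.
Bracket: h₀ sin ϕ sin δ + cos ϕ cos δ sin h₀ = 1.0335×0.84712×-0.30570 + 0.53140×0.95213×0.85909 = -0.267640 + 0.434667 = 0.167027.
Q̄ = (S_0/π) × [bracket] = (1361/π) × 0.167027 = 72.36 W/m².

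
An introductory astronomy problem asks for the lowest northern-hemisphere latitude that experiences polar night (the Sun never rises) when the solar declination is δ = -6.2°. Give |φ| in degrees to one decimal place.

|φ| = 83.8°

Polar night requires cos H₀ = −tan φ tan δ ≥ 1, i.e. tan φ tan δ ≤ −1.
The boundary is |tan φ| · |tan δ| = 1, so |φ| = 90° − |δ| = 90° − 6.2° = 83.8° in the northern hemisphere.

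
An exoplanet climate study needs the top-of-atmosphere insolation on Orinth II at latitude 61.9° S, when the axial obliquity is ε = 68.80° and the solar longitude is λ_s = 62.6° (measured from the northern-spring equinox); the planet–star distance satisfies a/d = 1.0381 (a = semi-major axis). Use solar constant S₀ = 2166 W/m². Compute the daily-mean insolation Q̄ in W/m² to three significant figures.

Solar declination: sin δ = sin ε · sin λ_s = sin 68.80° × sin 62.6° = 0.82773, so δ = +55.866°.
cos H₀ = −tan(-61.9°) tan(+55.866°) = 2.7627 ≥ 1 ⇒ polar night, H₀ = 0 and Q̄ = 0.
Inverse-square distance factor (a/d)² = 1.0381² = 1.077652.

Q̄ ≈ 0.00 W/m²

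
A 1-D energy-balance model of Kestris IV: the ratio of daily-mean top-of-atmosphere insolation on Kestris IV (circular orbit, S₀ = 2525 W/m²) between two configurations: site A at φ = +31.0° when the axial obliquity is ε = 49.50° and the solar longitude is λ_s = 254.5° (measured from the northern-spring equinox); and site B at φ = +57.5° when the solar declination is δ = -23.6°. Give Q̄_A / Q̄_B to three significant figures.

— Configuration A (φ=+31.0°):
Solar declination: sin δ = sin ε · sin λ_s = sin 49.50° × sin 254.5° = -0.73275, so δ = -47.117°.
cos H₀ = −tan(+31.0°) tan(-47.117°) = 0.6470, H₀ = 0.8672 rad.
Bracket: H₀ sin φ sin δ + cos φ cos δ sin H₀ = 0.8672×0.51504×-0.73275 + 0.85717×0.68050×0.76249 = -0.327277 + 0.444764 = 0.117487.
Q̄ = (S₀/π) × [bracket] = (2525/π) × 0.117487 = 94.428 W/m².
— Configuration B (φ=+57.5°):
cos H₀ = −tan(+57.5°) tan(-23.600°) = 0.6858, H₀ = 0.8151 rad.
Bracket: H₀ sin φ sin δ + cos φ cos δ sin H₀ = 0.8151×0.84339×-0.40035 + 0.53730×0.91636×0.72781 = -0.275219 + 0.358345 = 0.083126.
Q̄ = (S₀/π) × [bracket] = (2525/π) × 0.083126 = 66.811 W/m².
Ratio Q̄_A / Q̄_B = 94.428 / 66.811 = 1.413.

Q̄_A / Q̄_B ≈ 1.41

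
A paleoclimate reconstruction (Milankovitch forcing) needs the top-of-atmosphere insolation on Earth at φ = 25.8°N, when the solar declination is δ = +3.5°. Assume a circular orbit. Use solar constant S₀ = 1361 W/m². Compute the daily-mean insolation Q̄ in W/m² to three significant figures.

Q̄ ≈ 408 W/m²

cos H₀ = −tan(+25.8°) tan(+3.500°) = -0.0296, H₀ = 1.6004 rad.
Bracket: H₀ sin φ sin δ + cos φ cos δ sin H₀ = 1.6004×0.43523×0.06105 + 0.90032×0.99813×0.99956 = 0.042524 + 0.898241 = 0.940765.
Q̄ = (S₀/π) × [bracket] = (1361/π) × 0.940765 = 407.6 W/m².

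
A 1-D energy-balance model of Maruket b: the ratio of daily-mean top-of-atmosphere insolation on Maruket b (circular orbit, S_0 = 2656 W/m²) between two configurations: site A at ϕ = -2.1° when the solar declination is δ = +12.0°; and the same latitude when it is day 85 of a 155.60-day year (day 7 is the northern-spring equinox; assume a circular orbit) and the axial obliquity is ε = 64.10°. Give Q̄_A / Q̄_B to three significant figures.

— Configuration A (ϕ=-2.1°):
cos h₀ = −tan(-2.1°) tan(+12.000°) = 0.0078, h₀ = 1.5630 rad.
Bracket: h₀ sin ϕ sin δ + cos ϕ cos δ sin h₀ = 1.5630×-0.03664×0.20791 + 0.99933×0.97815×0.99997 = -0.011907 + 0.977465 = 0.965558.
Q̄ = (S_0/π) × [bracket] = (2656/π) × 0.965558 = 816.31 W/m².
— Configuration B (ϕ=-2.1°):
Solar longitude: L_s = 360° × (85 − 7)/155.60 = 180.463°.
sin δ = sin 64.10° × sin 180.463° = -0.00726, so δ = -0.416°.
cos h₀ = −tan(-2.1°) tan(-0.416°) = -0.0003, h₀ = 1.5711 rad.
Bracket: h₀ sin ϕ sin δ + cos ϕ cos δ sin h₀ = 1.5711×-0.03664×-0.00726 + 0.99933×0.99997×1.00000 = 0.000418 + 0.999300 = 0.999718.
Q̄ = (S_0/π) × [bracket] = (2656/π) × 0.999718 = 845.19 W/m².
Ratio Q̄_A / Q̄_B = 816.31 / 845.19 = 0.9658.

Q̄_A / Q̄_B ≈ 0.966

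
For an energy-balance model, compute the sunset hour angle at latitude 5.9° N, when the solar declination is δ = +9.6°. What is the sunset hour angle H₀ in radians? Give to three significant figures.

H₀ = 1.59 rad

cos H₀ = −tan φ · tan δ = −tan(+5.9°) × tan(+9.600°) = -0.0175, so H₀ = 1.5883 rad = 91.00°.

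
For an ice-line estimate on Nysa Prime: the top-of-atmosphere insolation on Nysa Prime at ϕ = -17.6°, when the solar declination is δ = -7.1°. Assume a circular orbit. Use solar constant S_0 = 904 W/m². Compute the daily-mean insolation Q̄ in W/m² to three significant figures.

cos h₀ = −tan(-17.6°) tan(-7.100°) = -0.0395, h₀ = 1.6103 rad.
Bracket: h₀ sin ϕ sin δ + cos ϕ cos δ sin h₀ = 1.6103×-0.30237×-0.12360 + 0.95319×0.99233×0.99922 = 0.060182 + 0.945141 = 1.005323.
Q̄ = (S_0/π) × [bracket] = (904/π) × 1.005323 = 289.3 W/m².

Q̄ ≈ 289 W/m²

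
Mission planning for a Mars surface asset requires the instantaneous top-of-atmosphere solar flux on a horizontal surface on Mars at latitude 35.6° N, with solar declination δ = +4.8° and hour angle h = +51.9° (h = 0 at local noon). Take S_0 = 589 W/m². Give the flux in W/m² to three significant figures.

cos θ_z = sin ϕ sin δ + cos ϕ cos δ cos h = 0.048711 + 0.499953 = 0.548664.
Flux = S_0 · cos θ_z = 589 × 0.548664 = 323.2 W/m².

323 W/m²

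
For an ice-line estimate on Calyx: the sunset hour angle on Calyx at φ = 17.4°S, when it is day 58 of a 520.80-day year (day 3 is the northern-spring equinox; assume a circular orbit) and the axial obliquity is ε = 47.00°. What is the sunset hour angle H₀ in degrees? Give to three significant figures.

Solar longitude: λ_s = 360° × (58 − 3)/520.80 = 38.018°.
sin δ = sin 47.00° × sin 38.018° = 0.45045, so δ = +26.773°.
cos H₀ = −tan φ · tan δ = −tan(-17.4°) × tan(+26.773°) = 0.1581, so H₀ = 1.4120 rad = 80.90°.

H₀ = 80.9°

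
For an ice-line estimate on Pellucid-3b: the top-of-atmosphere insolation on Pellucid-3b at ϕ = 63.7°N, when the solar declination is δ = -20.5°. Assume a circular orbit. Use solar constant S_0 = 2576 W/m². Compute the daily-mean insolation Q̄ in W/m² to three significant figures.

cos h₀ = −tan(+63.7°) tan(-20.500°) = 0.7565, h₀ = 0.7129 rad.
Bracket: h₀ sin ϕ sin δ + cos ϕ cos δ sin h₀ = 0.7129×0.89649×-0.35021 + 0.44307×0.93667×0.65400 = -0.223822 + 0.271417 = 0.047595.
Q̄ = (S_0/π) × [bracket] = (2576/π) × 0.047595 = 39.03 W/m².

Q̄ ≈ 39.0 W/m²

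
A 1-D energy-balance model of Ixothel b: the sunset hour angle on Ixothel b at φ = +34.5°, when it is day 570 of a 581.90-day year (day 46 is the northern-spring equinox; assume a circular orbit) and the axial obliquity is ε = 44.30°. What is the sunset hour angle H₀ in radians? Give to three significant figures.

H₀ = 1.26 rad

Solar longitude: λ_s = 360° × (570 − 46)/581.90 = 324.179°.
sin δ = sin 44.30° × sin 324.179° = -0.40875, so δ = -24.126°.
cos H₀ = −tan φ · tan δ = −tan(+34.5°) × tan(-24.126°) = 0.3078, so H₀ = 1.2579 rad = 72.07°.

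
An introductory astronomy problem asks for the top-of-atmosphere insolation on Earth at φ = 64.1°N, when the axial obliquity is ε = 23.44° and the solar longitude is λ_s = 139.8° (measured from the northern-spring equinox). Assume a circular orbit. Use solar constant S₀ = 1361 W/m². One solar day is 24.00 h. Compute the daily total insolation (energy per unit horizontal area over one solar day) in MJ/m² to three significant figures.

Solar declination: sin δ = sin ε · sin λ_s = sin 23.44° × sin 139.8° = 0.25676, so δ = +14.878°.
cos H₀ = −tan(+64.1°) tan(+14.878°) = -0.5471, H₀ = 2.1497 rad.
Bracket: H₀ sin φ sin δ + cos φ cos δ sin H₀ = 2.1497×0.89956×0.25676 + 0.43680×0.96648×0.83706 = 0.496518 + 0.353372 = 0.849890.
Q̄ = (S₀/π) × [bracket] = (1361/π) × 0.849890 = 368.19 W/m².
Daily total = Q̄ × 24.00 h × 3600 s/h = 368.19 × 24.00 × 3600 / 10⁶ = 31.81 MJ/m².

31.8 MJ/m²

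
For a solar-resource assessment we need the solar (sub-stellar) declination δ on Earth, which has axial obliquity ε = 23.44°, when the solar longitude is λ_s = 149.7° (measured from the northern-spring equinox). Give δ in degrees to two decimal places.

δ = +11.58°

sin δ = sin ε · sin λ_s = sin 23.44° × sin 149.7° = 0.200695.
δ = arcsin(0.200695) = +11.58°.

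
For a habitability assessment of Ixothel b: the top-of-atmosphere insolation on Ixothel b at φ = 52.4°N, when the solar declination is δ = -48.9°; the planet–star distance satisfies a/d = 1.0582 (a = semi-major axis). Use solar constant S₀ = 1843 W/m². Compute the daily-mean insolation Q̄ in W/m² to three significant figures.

cos H₀ = −tan(+52.4°) tan(-48.900°) = 1.4885 ≥ 1 ⇒ polar night, H₀ = 0 and Q̄ = 0.
Inverse-square distance factor (a/d)² = 1.0582² = 1.119787.

Q̄ ≈ 0.00 W/m²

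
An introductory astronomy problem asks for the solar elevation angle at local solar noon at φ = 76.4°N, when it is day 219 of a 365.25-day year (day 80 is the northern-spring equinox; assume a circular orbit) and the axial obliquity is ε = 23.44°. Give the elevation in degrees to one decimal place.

Solar longitude: λ_s = 360° × (219 − 80)/365.25 = 137.002°.
sin δ = sin 23.44° × sin 137.002° = 0.27128, so δ = +15.740°.
At local noon the hour angle is zero, so the zenith angle equals |φ − δ| = |+76.4° − (+15.740°)| = 60.660°.
Elevation = 90° − 60.660° = 29.3°.

29.3°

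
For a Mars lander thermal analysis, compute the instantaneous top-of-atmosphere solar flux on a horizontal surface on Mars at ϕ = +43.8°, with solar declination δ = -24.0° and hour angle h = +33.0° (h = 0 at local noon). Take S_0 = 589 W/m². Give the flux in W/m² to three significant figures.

160 W/m²

cos θ_z = sin ϕ sin δ + cos ϕ cos δ cos h = -0.281520 + 0.552986 = 0.271466.
Flux = S_0 · cos θ_z = 589 × 0.271466 = 159.9 W/m².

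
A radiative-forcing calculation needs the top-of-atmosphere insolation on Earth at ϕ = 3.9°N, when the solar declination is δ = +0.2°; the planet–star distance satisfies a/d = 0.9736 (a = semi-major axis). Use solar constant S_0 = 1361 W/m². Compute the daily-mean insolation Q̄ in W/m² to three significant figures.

cos h₀ = −tan(+3.9°) tan(+0.200°) = -0.0002, h₀ = 1.5710 rad.
Bracket: h₀ sin ϕ sin δ + cos ϕ cos δ sin h₀ = 1.5710×0.06802×0.00349 + 0.99768×0.99999×1.00000 = 0.000373 + 0.997670 = 0.998043.
Inverse-square distance factor (a/d)² = 0.9736² = 0.947897.
Q̄ = (S_0/π) × 0.947897 × [bracket] = (1361/π) × 0.947897 × 0.998043 = 409.8 W/m².

Q̄ ≈ 410 W/m²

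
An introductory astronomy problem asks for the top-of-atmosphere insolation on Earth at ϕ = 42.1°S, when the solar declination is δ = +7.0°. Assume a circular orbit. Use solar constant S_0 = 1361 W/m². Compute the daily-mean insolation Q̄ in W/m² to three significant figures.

cos h₀ = −tan(-42.1°) tan(+7.000°) = 0.1109, h₀ = 1.4596 rad.
Bracket: h₀ sin ϕ sin δ + cos ϕ cos δ sin h₀ = 1.4596×-0.67043×0.12187 + 0.74198×0.99255×0.99383 = -0.119257 + 0.731908 = 0.612651.
Q̄ = (S_0/π) × [bracket] = (1361/π) × 0.612651 = 265.4 W/m².

Q̄ ≈ 265 W/m²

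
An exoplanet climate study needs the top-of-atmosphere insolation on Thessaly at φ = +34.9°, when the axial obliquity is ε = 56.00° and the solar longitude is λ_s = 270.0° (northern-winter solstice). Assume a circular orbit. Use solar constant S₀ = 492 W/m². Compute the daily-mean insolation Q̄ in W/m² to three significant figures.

Q̄ ≈ 0.00 W/m²

Solar declination: sin δ = sin ε · sin λ_s = sin 56.00° × sin 270.0° = -0.82904, so δ = -56.000°.
cos H₀ = −tan(+34.9°) tan(-56.000°) = 1.0342 ≥ 1 ⇒ polar night, H₀ = 0 and Q̄ = 0.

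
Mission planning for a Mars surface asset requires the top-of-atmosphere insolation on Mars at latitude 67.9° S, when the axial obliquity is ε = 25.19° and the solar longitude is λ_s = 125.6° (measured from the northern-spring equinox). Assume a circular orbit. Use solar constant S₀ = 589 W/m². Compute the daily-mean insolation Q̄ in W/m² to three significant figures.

Solar declination: sin δ = sin ε · sin λ_s = sin 25.19° × sin 125.6° = 0.34607, so δ = +20.247°.
cos H₀ = −tan(-67.9°) tan(+20.247°) = 0.9084, H₀ = 0.4313 rad.
Bracket: H₀ sin φ sin δ + cos φ cos δ sin H₀ = 0.4313×-0.92653×0.34607 + 0.37622×0.93821×0.41809 = -0.138294 + 0.147575 = 0.009281.
Q̄ = (S₀/π) × [bracket] = (589/π) × 0.009281 = 1.740 W/m².

Q̄ ≈ 1.74 W/m²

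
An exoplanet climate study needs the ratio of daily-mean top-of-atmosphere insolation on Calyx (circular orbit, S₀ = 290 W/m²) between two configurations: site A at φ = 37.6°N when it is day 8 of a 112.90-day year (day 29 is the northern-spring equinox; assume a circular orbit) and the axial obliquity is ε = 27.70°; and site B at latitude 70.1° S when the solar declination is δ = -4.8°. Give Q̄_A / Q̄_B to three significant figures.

— Configuration A (φ=+37.6°):
Solar longitude: λ_s = 360° × (8 − 29)/112.90 = -66.962°, i.e. -66.962° + 360° = 293.038°.
sin δ = sin 27.70° × sin 293.038° = -0.42777, so δ = -25.326°.
cos H₀ = −tan(+37.6°) tan(-25.326°) = 0.3645, H₀ = 1.1977 rad.
Bracket: H₀ sin φ sin δ + cos φ cos δ sin H₀ = 1.1977×0.61015×-0.42777 + 0.79229×0.90389×0.93122 = -0.312604 + 0.666887 = 0.354283.
Q̄ = (S₀/π) × [bracket] = (290/π) × 0.354283 = 32.704 W/m².
— Configuration B (φ=-70.1°):
cos H₀ = −tan(-70.1°) tan(-4.800°) = -0.2320, H₀ = 1.8049 rad.
Bracket: H₀ sin φ sin δ + cos φ cos δ sin H₀ = 1.8049×-0.94029×-0.08368 + 0.34038×0.99649×0.97272 = 0.142016 + 0.329932 = 0.471948.
Q̄ = (S₀/π) × [bracket] = (290/π) × 0.471948 = 43.565 W/m².
Ratio Q̄_A / Q̄_B = 32.704 / 43.565 = 0.7507.

Q̄_A / Q̄_B ≈ 0.751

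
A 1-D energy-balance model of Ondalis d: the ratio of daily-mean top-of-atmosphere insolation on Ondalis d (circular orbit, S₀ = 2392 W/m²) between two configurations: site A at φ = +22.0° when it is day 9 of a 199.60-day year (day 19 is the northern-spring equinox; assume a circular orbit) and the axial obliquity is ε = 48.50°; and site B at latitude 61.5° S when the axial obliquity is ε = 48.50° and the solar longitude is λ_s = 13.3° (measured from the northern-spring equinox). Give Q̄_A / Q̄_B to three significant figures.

— Configuration A (φ=+22.0°):
Solar longitude: λ_s = 360° × (9 − 19)/199.60 = -18.036°, i.e. -18.036° + 360° = 341.964°.
sin δ = sin 48.50° × sin 341.964° = -0.23189, so δ = -13.408°.
cos H₀ = −tan(+22.0°) tan(-13.408°) = 0.0963, H₀ = 1.4743 rad.
Bracket: H₀ sin φ sin δ + cos φ cos δ sin H₀ = 1.4743×0.37461×-0.23189 + 0.92718×0.97274×0.99535 = -0.128070 + 0.897711 = 0.769641.
Q̄ = (S₀/π) × [bracket] = (2392/π) × 0.769641 = 586.00 W/m².
— Configuration B (φ=-61.5°):
Solar declination: sin δ = sin ε · sin λ_s = sin 48.50° × sin 13.3° = 0.17230, so δ = +9.921°.
cos H₀ = −tan(-61.5°) tan(+9.921°) = 0.3221, H₀ = 1.2428 rad.
Bracket: H₀ sin φ sin δ + cos φ cos δ sin H₀ = 1.2428×-0.87882×0.17230 + 0.47716×0.98505×0.94669 = -0.188186 + 0.444969 = 0.256783.
Q̄ = (S₀/π) × [bracket] = (2392/π) × 0.256783 = 195.51 W/m².
Ratio Q̄_A / Q̄_B = 586.00 / 195.51 = 2.997.

Q̄_A / Q̄_B ≈ 3.00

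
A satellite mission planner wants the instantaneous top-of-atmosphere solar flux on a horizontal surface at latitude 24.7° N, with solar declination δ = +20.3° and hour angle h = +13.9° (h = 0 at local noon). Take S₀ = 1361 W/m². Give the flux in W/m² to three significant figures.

cos θ_z = sin φ sin δ + cos φ cos δ cos h = 0.144973 + 0.827128 = 0.972101.
Flux = S₀ · cos θ_z = 1361 × 0.972101 = 1323 W/m².

1.32e+03 W/m²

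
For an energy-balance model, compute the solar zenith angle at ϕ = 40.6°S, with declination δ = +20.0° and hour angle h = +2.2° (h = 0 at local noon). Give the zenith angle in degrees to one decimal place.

cos θ_z = sin ϕ sin δ + cos ϕ cos δ cos h = -0.222578 + 0.712956 = 0.490378.
θ_z = arccos(0.490378) = 60.6°.

θ_z = 60.6°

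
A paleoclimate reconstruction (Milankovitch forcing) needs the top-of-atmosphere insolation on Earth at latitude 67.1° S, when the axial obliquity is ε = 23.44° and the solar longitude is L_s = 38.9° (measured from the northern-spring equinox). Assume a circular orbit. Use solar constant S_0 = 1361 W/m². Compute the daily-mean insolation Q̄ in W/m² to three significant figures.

Solar declination: sin δ = sin ε · sin L_s = sin 23.44° × sin 38.9° = 0.24980, so δ = +14.465°.
cos h₀ = −tan(-67.1°) tan(+14.465°) = 0.6107, h₀ = 0.9138 rad.
Bracket: h₀ sin ϕ sin δ + cos ϕ cos δ sin h₀ = 0.9138×-0.92119×0.24980 + 0.38912×0.96830×0.79185 = -0.210277 + 0.298357 = 0.088080.
Q̄ = (S_0/π) × [bracket] = (1361/π) × 0.088080 = 38.16 W/m².

Q̄ ≈ 38.2 W/m²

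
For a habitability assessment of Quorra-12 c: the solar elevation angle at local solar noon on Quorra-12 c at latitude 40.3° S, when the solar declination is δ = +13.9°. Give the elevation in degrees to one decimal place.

At local noon the hour angle is zero, so the zenith angle equals |φ − δ| = |-40.3° − (+13.900°)| = 54.200°.
Elevation = 90° − 54.200° = 35.8°.

35.8°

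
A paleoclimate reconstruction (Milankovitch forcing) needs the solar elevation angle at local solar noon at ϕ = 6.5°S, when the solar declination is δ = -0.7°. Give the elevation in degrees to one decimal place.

84.2°

At local noon the hour angle is zero, so the zenith angle equals |ϕ − δ| = |-6.5° − (-0.700°)| = 5.800°.
Elevation = 90° − 5.800° = 84.2°.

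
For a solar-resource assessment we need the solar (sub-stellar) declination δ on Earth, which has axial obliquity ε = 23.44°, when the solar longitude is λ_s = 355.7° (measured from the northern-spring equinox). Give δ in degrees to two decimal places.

sin δ = sin ε · sin λ_s = sin 23.44° × sin 355.7° = -0.029826.
δ = arcsin(-0.029826) = -1.71°.

δ = -1.71°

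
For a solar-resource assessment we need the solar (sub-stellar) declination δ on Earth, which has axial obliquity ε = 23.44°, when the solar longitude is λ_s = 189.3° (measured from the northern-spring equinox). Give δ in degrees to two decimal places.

sin δ = sin ε · sin λ_s = sin 23.44° × sin 189.3° = -0.064284.
δ = arcsin(-0.064284) = -3.69°.

δ = -3.69°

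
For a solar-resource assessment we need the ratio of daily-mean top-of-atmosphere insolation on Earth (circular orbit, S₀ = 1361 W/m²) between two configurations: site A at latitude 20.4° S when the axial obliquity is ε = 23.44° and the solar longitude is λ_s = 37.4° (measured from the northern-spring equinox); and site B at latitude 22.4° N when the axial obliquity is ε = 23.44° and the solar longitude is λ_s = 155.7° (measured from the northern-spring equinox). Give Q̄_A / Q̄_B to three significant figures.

Q̄_A / Q̄_B ≈ 0.772

— Configuration A (φ=-20.4°):
Solar declination: sin δ = sin ε · sin λ_s = sin 23.44° × sin 37.4° = 0.24161, so δ = +13.981°.
cos H₀ = −tan(-20.4°) tan(+13.981°) = 0.0926, H₀ = 1.4781 rad.
Bracket: H₀ sin φ sin δ + cos φ cos δ sin H₀ = 1.4781×-0.34857×0.24161 + 0.93728×0.97037×0.99570 = -0.124483 + 0.905598 = 0.781115.
Q̄ = (S₀/π) × [bracket] = (1361/π) × 0.781115 = 338.39 W/m².
— Configuration B (φ=+22.4°):
Solar declination: sin δ = sin ε · sin λ_s = sin 23.44° × sin 155.7° = 0.16370, so δ = +9.421°.
cos H₀ = −tan(+22.4°) tan(+9.421°) = -0.0684, H₀ = 1.6392 rad.
Bracket: H₀ sin φ sin δ + cos φ cos δ sin H₀ = 1.6392×0.38107×0.16370 + 0.92455×0.98651×0.99766 = 0.102255 + 0.909944 = 1.012199.
Q̄ = (S₀/π) × [bracket] = (1361/π) × 1.012199 = 438.50 W/m².
Ratio Q̄_A / Q̄_B = 338.39 / 438.50 = 0.7717.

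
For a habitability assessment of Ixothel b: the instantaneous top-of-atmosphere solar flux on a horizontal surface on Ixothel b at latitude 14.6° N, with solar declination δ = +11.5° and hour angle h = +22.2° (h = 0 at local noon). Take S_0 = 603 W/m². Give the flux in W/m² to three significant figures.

cos θ_z = sin ϕ sin δ + cos ϕ cos δ cos h = 0.050255 + 0.877987 = 0.928242.
Flux = S_0 · cos θ_z = 603 × 0.928242 = 559.7 W/m².

560 W/m²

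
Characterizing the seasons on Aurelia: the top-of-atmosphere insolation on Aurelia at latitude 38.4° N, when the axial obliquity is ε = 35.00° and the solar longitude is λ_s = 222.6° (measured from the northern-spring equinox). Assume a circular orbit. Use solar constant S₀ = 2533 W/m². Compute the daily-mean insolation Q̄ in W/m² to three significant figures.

Solar declination: sin δ = sin ε · sin λ_s = sin 35.00° × sin 222.6° = -0.38824, so δ = -22.845°.
cos H₀ = −tan(+38.4°) tan(-22.845°) = 0.3339, H₀ = 1.2304 rad.
Bracket: H₀ sin φ sin δ + cos φ cos δ sin H₀ = 1.2304×0.62115×-0.38824 + 0.78369×0.92156×0.94261 = -0.296717 + 0.680769 = 0.384052.
Q̄ = (S₀/π) × [bracket] = (2533/π) × 0.384052 = 309.7 W/m².

Q̄ ≈ 310 W/m²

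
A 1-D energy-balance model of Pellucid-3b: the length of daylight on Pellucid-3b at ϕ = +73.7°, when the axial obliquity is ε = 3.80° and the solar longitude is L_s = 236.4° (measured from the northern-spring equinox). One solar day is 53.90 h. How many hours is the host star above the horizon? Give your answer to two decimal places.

23.69 h

Solar declination: sin δ = sin ε · sin L_s = sin 3.80° × sin 236.4° = -0.05520, so δ = -3.164°.
cos h₀ = −tan ϕ · tan δ = −tan(+73.7°) × tan(-3.164°) = 0.1891, so h₀ = 1.3806 rad = 79.10°.
Daylight = 2h₀/(2π) × 53.90 h = (1.3806/π) × 53.90 = 23.69 h.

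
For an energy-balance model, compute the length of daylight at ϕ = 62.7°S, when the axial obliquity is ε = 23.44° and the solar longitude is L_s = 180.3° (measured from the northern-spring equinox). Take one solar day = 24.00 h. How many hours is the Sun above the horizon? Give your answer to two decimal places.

Solar declination: sin δ = sin ε · sin L_s = sin 23.44° × sin 180.3° = -0.00208, so δ = -0.119°.
cos h₀ = −tan ϕ · tan δ = −tan(-62.7°) × tan(-0.119°) = -0.0040, so h₀ = 1.5748 rad = 90.23°.
Daylight = 2h₀/(2π) × 24.00 h = (1.5748/π) × 24.00 = 12.03 h.

12.03 h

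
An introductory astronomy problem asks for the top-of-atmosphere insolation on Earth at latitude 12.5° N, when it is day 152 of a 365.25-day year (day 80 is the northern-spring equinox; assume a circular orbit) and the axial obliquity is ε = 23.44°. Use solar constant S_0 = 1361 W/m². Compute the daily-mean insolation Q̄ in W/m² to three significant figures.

Q̄ ≈ 449 W/m²

Solar longitude: L_s = 360° × (152 − 80)/365.25 = 70.965°.
sin δ = sin 23.44° × sin 70.965° = 0.37604, so δ = +22.088°.
cos h₀ = −tan(+12.5°) tan(+22.088°) = -0.0900, h₀ = 1.6609 rad.
Bracket: h₀ sin ϕ sin δ + cos ϕ cos δ sin h₀ = 1.6609×0.21644×0.37604 + 0.97630×0.92660×0.99594 = 0.135181 + 0.900967 = 1.036148.
Q̄ = (S_0/π) × [bracket] = (1361/π) × 1.036148 = 448.9 W/m².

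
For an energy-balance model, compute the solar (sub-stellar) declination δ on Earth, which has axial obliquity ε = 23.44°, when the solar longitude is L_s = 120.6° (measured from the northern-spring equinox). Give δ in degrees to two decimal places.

sin δ = sin ε · sin L_s = sin 23.44° × sin 120.6° = 0.342393.
δ = arcsin(0.342393) = +20.02°.

δ = +20.02°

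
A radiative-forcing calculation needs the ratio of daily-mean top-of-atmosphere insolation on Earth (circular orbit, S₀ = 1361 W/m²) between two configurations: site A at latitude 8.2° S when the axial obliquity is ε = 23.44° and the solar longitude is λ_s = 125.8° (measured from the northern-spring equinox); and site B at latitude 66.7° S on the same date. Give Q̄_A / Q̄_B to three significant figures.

Q̄_A / Q̄_B ≈ 25.5

— Configuration A (φ=-8.2°):
Solar declination: sin δ = sin ε · sin λ_s = sin 23.44° × sin 125.8° = 0.32263, so δ = +18.822°.
cos H₀ = −tan(-8.2°) tan(+18.822°) = 0.0491, H₀ = 1.5217 rad.
Bracket: H₀ sin φ sin δ + cos φ cos δ sin H₀ = 1.5217×-0.14263×0.32263 + 0.98978×0.94652×0.99879 = -0.070024 + 0.935713 = 0.865689.
Q̄ = (S₀/π) × [bracket] = (1361/π) × 0.865689 = 375.03 W/m².
— Configuration B (φ=-66.7°):
cos H₀ = −tan(-66.7°) tan(+18.822°) = 0.7915, H₀ = 0.6576 rad.
Bracket: H₀ sin φ sin δ + cos φ cos δ sin H₀ = 0.6576×-0.91845×0.32263 + 0.39555×0.94652×0.61121 = -0.194860 + 0.228835 = 0.033975.
Q̄ = (S₀/π) × [bracket] = (1361/π) × 0.033975 = 14.719 W/m².
Ratio Q̄_A / Q̄_B = 375.03 / 14.719 = 25.48.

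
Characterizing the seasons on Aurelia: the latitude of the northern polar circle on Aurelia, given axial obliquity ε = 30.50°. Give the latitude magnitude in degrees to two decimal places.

The polar circle is the lowest latitude that experiences at least one full rotation of continuous daylight at the northern-summer solstice; it lies at |ϕ| = 90° − ε = 90° − 30.50° = 59.50°.

59.50°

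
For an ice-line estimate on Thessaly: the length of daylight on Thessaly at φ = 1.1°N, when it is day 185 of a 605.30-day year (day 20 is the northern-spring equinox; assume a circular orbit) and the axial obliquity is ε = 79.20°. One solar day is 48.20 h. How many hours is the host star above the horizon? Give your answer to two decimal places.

Solar longitude: λ_s = 360° × (185 − 20)/605.30 = 98.133°.
sin δ = sin 79.20° × sin 98.133° = 0.97241, so δ = +76.509°.
cos H₀ = −tan φ · tan δ = −tan(+1.1°) × tan(+76.509°) = -0.0800, so H₀ = 1.6509 rad = 94.59°.
Daylight = 2H₀/(2π) × 48.20 h = (1.6509/π) × 48.20 = 25.33 h.

25.33 h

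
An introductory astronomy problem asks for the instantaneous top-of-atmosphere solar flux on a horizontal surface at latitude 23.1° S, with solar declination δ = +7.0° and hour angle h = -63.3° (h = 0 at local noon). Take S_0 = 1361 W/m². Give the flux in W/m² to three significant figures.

493 W/m²

cos θ_z = sin ϕ sin δ + cos ϕ cos δ cos h = -0.047814 + 0.410213 = 0.362399.
Flux = S_0 · cos θ_z = 1361 × 0.362399 = 493.2 W/m².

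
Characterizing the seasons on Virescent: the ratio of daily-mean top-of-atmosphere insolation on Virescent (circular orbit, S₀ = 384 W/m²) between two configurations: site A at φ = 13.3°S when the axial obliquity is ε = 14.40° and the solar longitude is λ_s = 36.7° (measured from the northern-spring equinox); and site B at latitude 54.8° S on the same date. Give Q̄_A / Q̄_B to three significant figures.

Q̄_A / Q̄_B ≈ 2.32

— Configuration A (φ=-13.3°):
Solar declination: sin δ = sin ε · sin λ_s = sin 14.40° × sin 36.7° = 0.14862, so δ = +8.547°.
cos H₀ = −tan(-13.3°) tan(+8.547°) = 0.0355, H₀ = 1.5353 rad.
Bracket: H₀ sin φ sin δ + cos φ cos δ sin H₀ = 1.5353×-0.23005×0.14862 + 0.97318×0.98889×0.99937 = -0.052492 + 0.961762 = 0.909270.
Q̄ = (S₀/π) × [bracket] = (384/π) × 0.909270 = 111.14 W/m².
— Configuration B (φ=-54.8°):
cos H₀ = −tan(-54.8°) tan(+8.547°) = 0.2131, H₀ = 1.3561 rad.
Bracket: H₀ sin φ sin δ + cos φ cos δ sin H₀ = 1.3561×-0.81714×0.14862 + 0.57643×0.98889×0.97704 = -0.164689 + 0.556938 = 0.392249.
Q̄ = (S₀/π) × [bracket] = (384/π) × 0.392249 = 47.945 W/m².
Ratio Q̄_A / Q̄_B = 111.14 / 47.945 = 2.318.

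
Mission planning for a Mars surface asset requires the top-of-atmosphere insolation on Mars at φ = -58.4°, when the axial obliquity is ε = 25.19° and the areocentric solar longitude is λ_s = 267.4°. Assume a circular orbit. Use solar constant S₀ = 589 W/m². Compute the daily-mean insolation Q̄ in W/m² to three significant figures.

sin δ = sin 25.19° × sin 267.4° = -0.42518, so δ = -25.162°.
cos H₀ = −tan(-58.4°) tan(-25.162°) = -0.7636, H₀ = 2.4396 rad.
Bracket: H₀ sin φ sin δ + cos φ cos δ sin H₀ = 2.4396×-0.85173×-0.42518 + 0.52399×0.90511×0.64571 = 0.883473 + 0.306240 = 1.189713.
Q̄ = (S₀/π) × [bracket] = (589/π) × 1.189713 = 223.1 W/m².

Q̄ ≈ 223 W/m²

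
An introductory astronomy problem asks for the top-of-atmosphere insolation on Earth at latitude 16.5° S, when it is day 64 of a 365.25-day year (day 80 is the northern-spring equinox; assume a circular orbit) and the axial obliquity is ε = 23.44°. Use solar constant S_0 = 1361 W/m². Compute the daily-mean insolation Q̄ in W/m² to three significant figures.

Solar longitude: L_s = 360° × (64 − 80)/365.25 = -15.770°, i.e. -15.770° + 360° = 344.230°.
sin δ = sin 23.44° × sin 344.230° = -0.10811, so δ = -6.206°.
cos h₀ = −tan(-16.5°) tan(-6.206°) = -0.0322, h₀ = 1.6030 rad.
Bracket: h₀ sin ϕ sin δ + cos ϕ cos δ sin h₀ = 1.6030×-0.28402×-0.10811 + 0.95882×0.99414×0.99948 = 0.049221 + 0.952706 = 1.001927.
Q̄ = (S_0/π) × [bracket] = (1361/π) × 1.001927 = 434.1 W/m².

Q̄ ≈ 434 W/m²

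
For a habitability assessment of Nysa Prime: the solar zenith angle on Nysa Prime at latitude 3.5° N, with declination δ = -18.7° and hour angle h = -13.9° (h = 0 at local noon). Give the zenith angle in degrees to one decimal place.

cos θ_z = sin φ sin δ + cos φ cos δ cos h = -0.019573 + 0.917758 = 0.898185.
θ_z = arccos(0.898185) = 26.1°.

θ_z = 26.1°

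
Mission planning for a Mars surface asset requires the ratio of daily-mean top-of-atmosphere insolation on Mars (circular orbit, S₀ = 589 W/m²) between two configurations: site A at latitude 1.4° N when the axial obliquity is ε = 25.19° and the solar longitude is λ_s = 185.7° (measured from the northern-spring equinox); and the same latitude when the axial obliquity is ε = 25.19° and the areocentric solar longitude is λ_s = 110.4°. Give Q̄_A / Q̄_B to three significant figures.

— Configuration A (φ=+1.4°):
Solar declination: sin δ = sin ε · sin λ_s = sin 25.19° × sin 185.7° = -0.04227, so δ = -2.423°.
cos H₀ = −tan(+1.4°) tan(-2.423°) = 0.0010, H₀ = 1.5698 rad.
Bracket: H₀ sin φ sin δ + cos φ cos δ sin H₀ = 1.5698×0.02443×-0.04227 + 0.99970×0.99911×1.00000 = -0.001621 + 0.998810 = 0.997189.
Q̄ = (S₀/π) × [bracket] = (589/π) × 0.997189 = 186.96 W/m².
— Configuration B (φ=+1.4°):
sin δ = sin 25.19° × sin 110.4° = 0.39893, so δ = +23.511°.
cos H₀ = −tan(+1.4°) tan(+23.511°) = -0.0106, H₀ = 1.5814 rad.
Bracket: H₀ sin φ sin δ + cos φ cos δ sin H₀ = 1.5814×0.02443×0.39893 + 0.99970×0.91698×0.99994 = 0.015412 + 0.916650 = 0.932062.
Q̄ = (S₀/π) × [bracket] = (589/π) × 0.932062 = 174.75 W/m².
Ratio Q̄_A / Q̄_B = 186.96 / 174.75 = 1.070.

Q̄_A / Q̄_B ≈ 1.07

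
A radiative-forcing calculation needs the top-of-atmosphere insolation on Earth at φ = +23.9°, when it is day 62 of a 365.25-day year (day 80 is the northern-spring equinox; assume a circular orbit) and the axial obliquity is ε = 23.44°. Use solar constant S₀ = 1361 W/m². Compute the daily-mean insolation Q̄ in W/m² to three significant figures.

Q̄ ≈ 360 W/m²

Solar longitude: λ_s = 360° × (62 − 80)/365.25 = -17.741°, i.e. -17.741° + 360° = 342.259°.
sin δ = sin 23.44° × sin 342.259° = -0.12121, so δ = -6.962°.
cos H₀ = −tan(+23.9°) tan(-6.962°) = 0.0541, H₀ = 1.5167 rad.
Bracket: H₀ sin φ sin δ + cos φ cos δ sin H₀ = 1.5167×0.40514×-0.12121 + 0.91425×0.99263×0.99853 = -0.074481 + 0.906178 = 0.831697.
Q̄ = (S₀/π) × [bracket] = (1361/π) × 0.831697 = 360.3 W/m².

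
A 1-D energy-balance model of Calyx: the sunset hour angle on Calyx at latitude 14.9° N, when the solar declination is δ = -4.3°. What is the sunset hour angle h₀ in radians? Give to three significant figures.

h₀ = 1.55 rad

cos h₀ = −tan ϕ · tan δ = −tan(+14.9°) × tan(-4.300°) = 0.0200, so h₀ = 1.5508 rad = 88.85°.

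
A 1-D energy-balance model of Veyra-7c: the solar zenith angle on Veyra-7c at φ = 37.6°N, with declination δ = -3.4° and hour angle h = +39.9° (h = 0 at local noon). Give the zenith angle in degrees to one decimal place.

cos θ_z = sin φ sin δ + cos φ cos δ cos h = -0.036185 + 0.606747 = 0.570562.
θ_z = arccos(0.570562) = 55.2°.

θ_z = 55.2°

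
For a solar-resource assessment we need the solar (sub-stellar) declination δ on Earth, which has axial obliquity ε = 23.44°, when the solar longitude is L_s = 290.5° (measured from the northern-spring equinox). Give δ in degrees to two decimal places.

sin δ = sin ε · sin L_s = sin 23.44° × sin 290.5° = -0.372597.
δ = arcsin(-0.372597) = -21.88°.

δ = -21.88°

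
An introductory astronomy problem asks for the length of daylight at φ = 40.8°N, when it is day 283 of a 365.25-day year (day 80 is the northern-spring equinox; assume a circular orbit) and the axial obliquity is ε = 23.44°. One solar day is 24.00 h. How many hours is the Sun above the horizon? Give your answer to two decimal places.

Solar longitude: λ_s = 360° × (283 − 80)/365.25 = 200.082°.
sin δ = sin 23.44° × sin 200.082° = -0.13659, so δ = -7.850°.
cos H₀ = −tan φ · tan δ = −tan(+40.8°) × tan(-7.850°) = 0.1190, so H₀ = 1.4515 rad = 83.16°.
Daylight = 2H₀/(2π) × 24.00 h = (1.4515/π) × 24.00 = 11.09 h.

11.09 h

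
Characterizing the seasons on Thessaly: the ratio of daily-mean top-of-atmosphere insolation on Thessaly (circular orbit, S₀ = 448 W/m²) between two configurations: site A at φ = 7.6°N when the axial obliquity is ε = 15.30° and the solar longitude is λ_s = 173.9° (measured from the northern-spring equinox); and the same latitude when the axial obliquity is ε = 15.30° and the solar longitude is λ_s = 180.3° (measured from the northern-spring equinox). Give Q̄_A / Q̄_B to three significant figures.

Q̄_A / Q̄_B ≈ 1.01

— Configuration A (φ=+7.6°):
Solar declination: sin δ = sin ε · sin λ_s = sin 15.30° × sin 173.9° = 0.02804, so δ = +1.607°.
cos H₀ = −tan(+7.6°) tan(+1.607°) = -0.0037, H₀ = 1.5745 rad.
Bracket: H₀ sin φ sin δ + cos φ cos δ sin H₀ = 1.5745×0.13226×0.02804 + 0.99122×0.99961×0.99999 = 0.005839 + 0.990824 = 0.996663.
Q̄ = (S₀/π) × [bracket] = (448/π) × 0.996663 = 142.13 W/m².
— Configuration B (φ=+7.6°):
Solar declination: sin δ = sin ε · sin λ_s = sin 15.30° × sin 180.3° = -0.00138, so δ = -0.079°.
cos H₀ = −tan(+7.6°) tan(-0.079°) = 0.0002, H₀ = 1.5706 rad.
Bracket: H₀ sin φ sin δ + cos φ cos δ sin H₀ = 1.5706×0.13226×-0.00138 + 0.99122×1.00000×1.00000 = -0.000287 + 0.991220 = 0.990933.
Q̄ = (S₀/π) × [bracket] = (448/π) × 0.990933 = 141.31 W/m².
Ratio Q̄_A / Q̄_B = 142.13 / 141.31 = 1.006.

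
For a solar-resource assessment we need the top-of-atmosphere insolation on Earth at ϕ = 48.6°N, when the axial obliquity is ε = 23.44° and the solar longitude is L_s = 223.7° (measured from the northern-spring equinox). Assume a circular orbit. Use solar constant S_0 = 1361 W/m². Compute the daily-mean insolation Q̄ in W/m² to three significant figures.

Q̄ ≈ 150 W/m²

Solar declination: sin δ = sin ε · sin L_s = sin 23.44° × sin 223.7° = -0.27483, so δ = -15.952°.
cos h₀ = −tan(+48.6°) tan(-15.952°) = 0.3242, h₀ = 1.2406 rad.
Bracket: h₀ sin ϕ sin δ + cos ϕ cos δ sin h₀ = 1.2406×0.75011×-0.27483 + 0.66131×0.96149×0.94598 = -0.255753 + 0.601495 = 0.345742.
Q̄ = (S_0/π) × [bracket] = (1361/π) × 0.345742 = 149.8 W/m².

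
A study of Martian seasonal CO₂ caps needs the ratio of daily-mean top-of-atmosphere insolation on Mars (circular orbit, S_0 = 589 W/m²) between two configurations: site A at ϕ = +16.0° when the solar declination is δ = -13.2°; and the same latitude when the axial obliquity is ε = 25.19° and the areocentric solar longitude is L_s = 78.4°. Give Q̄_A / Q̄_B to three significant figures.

Q̄_A / Q̄_B ≈ 0.790

— Configuration A (ϕ=+16.0°):
cos h₀ = −tan(+16.0°) tan(-13.200°) = 0.0673, h₀ = 1.5035 rad.
Bracket: h₀ sin ϕ sin δ + cos ϕ cos δ sin h₀ = 1.5035×0.27564×-0.22835 + 0.96126×0.97358×0.99774 = -0.094634 + 0.933748 = 0.839114.
Q̄ = (S_0/π) × [bracket] = (589/π) × 0.839114 = 157.32 W/m².
— Configuration B (ϕ=+16.0°):
sin δ = sin 25.19° × sin 78.4° = 0.41693, so δ = +24.641°.
cos h₀ = −tan(+16.0°) tan(+24.641°) = -0.1315, h₀ = 1.7027 rad.
Bracket: h₀ sin ϕ sin δ + cos ϕ cos δ sin h₀ = 1.7027×0.27564×0.41693 + 0.96126×0.90894×0.99131 = 0.195679 + 0.866135 = 1.061814.
Q̄ = (S_0/π) × [bracket] = (589/π) × 1.061814 = 199.07 W/m².
Ratio Q̄_A / Q̄_B = 157.32 / 199.07 = 0.7903.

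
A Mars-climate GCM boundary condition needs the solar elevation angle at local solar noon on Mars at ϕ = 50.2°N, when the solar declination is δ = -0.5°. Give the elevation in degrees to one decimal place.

At local noon the hour angle is zero, so the zenith angle equals |ϕ − δ| = |+50.2° − (-0.500°)| = 50.700°.
Elevation = 90° − 50.700° = 39.3°.

39.3°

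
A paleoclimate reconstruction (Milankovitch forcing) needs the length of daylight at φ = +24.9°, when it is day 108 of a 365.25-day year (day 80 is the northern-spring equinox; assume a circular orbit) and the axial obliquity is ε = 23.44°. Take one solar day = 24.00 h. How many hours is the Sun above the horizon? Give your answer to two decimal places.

Solar longitude: λ_s = 360° × (108 − 80)/365.25 = 27.598°.
sin δ = sin 23.44° × sin 27.598° = 0.18428, so δ = +10.619°.
cos H₀ = −tan φ · tan δ = −tan(+24.9°) × tan(+10.619°) = -0.0870, so H₀ = 1.6579 rad = 94.99°.
Daylight = 2H₀/(2π) × 24.00 h = (1.6579/π) × 24.00 = 12.67 h.

12.67 h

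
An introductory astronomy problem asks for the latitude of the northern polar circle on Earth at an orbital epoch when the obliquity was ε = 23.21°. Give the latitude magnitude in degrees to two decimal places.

The polar circle is the lowest latitude that experiences at least one full rotation of continuous daylight at the northern-summer solstice; it lies at |φ| = 90° − ε = 90° − 23.21° = 66.79°.

66.79°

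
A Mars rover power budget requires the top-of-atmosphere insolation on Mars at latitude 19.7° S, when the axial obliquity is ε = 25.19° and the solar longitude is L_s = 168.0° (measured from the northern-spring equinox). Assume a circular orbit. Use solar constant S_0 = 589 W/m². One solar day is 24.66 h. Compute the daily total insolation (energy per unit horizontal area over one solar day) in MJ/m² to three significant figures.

Solar declination: sin δ = sin ε · sin L_s = sin 25.19° × sin 168.0° = 0.08849, so δ = +5.077°.
cos h₀ = −tan(-19.7°) tan(+5.077°) = 0.0318, h₀ = 1.5390 rad.
Bracket: h₀ sin ϕ sin δ + cos ϕ cos δ sin h₀ = 1.5390×-0.33710×0.08849 + 0.94147×0.99608×0.99949 = -0.045908 + 0.937301 = 0.891393.
Q̄ = (S_0/π) × [bracket] = (589/π) × 0.891393 = 167.12 W/m².
Daily total = Q̄ × 24.66 h × 3600 s/h = 167.12 × 24.66 × 3600 / 10⁶ = 14.84 MJ/m².

14.8 MJ/m²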